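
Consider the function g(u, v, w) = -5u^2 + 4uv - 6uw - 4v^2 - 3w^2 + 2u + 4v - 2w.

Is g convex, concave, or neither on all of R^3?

g is quadratic, so its Hessian is the constant matrix H = [[-10, 4, -6], [4, -8, 0], [-6, 0, -6]].
Leading principal minors: -10, 64, -96.
Signs alternate −, +, − ⇒ H ≺ 0 ⇒ concave.

concave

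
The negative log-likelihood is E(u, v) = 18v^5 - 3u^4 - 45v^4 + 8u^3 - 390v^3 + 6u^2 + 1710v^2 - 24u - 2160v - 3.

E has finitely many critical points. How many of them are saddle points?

6

E separates as a function of u plus a function of v, so ∇E=0 decouples.
∂E/∂u = -12(u - 2)(u - 1)(u + 1) = 0 at u ∈ {-1, 1, 2}; ∂E/∂v = 90(v - 3)(v - 2)(v - 1)(v + 4) = 0 at v ∈ {-4, 1, 2, 3}.
The Hessian is diagonal: diag(E_uu, E_vv). Second derivatives: E_uu(-1)=-72, E_uu(1)=24, E_uu(2)=-36; E_vv(-4)=-18900, E_vv(1)=900, E_vv(2)=-540, E_vv(3)=1260.
Saddle points occur where the two diagonal entries have opposite signs: (-1, 1), (-1, 3), (1, -4), (1, 2), (2, 1), (2, 3). Count: 6.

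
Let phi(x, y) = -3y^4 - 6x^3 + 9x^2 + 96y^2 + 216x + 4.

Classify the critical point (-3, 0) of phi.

local minimum

The mixed partial ∂²phi/∂x∂y is 0, so the Hessian at any point is diag(phi_xx, phi_yy) = diag(18(-2x + 1), 12(-3y^2 + 16)).
At (-3, 0): H = diag(126, 192).
Both eigenvalues are positive, so H is positive definite: a local minimum.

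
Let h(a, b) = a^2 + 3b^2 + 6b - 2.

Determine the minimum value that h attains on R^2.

-5

h(a,b) separates as P(a) + Q(b) − 2, so its minimum is min P + min Q − 2.
P'(a) = 2a vanishes at a ∈ {0}; Q'(b) = 6b + 6 vanishes at b ∈ {-1}.
Local minima of P (where P''>0): P(0)=0. Local minima of Q: Q(-1)=-3.
So the global minimum of h is P(0) + Q(-1) − 2 = 0 − 3 − 2 = -5, attained at (0, -1).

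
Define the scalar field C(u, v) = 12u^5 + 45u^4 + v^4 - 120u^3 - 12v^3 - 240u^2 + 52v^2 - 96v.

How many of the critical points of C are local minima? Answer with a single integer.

4

C separates as a function of u plus a function of v, so ∇C=0 decouples.
∂C/∂u = 60u(u - 2)(u + 1)(u + 4) = 0 at u ∈ {-4, -1, 0, 2}; ∂C/∂v = 4(v - 4)(v - 3)(v - 2) = 0 at v ∈ {2, 3, 4}.
The Hessian is diagonal: diag(C_uu, C_vv). Second derivatives: C_uu(-4)=-4320, C_uu(-1)=540, C_uu(0)=-480, C_uu(2)=2160; C_vv(2)=8, C_vv(3)=-4, C_vv(4)=8.
Local minima occur where both diagonal entries positive: (-1, 2), (-1, 4), (2, 2), (2, 4). Count: 4.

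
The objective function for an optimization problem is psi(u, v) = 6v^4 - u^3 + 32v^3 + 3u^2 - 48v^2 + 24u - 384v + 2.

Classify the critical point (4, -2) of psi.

The mixed partial ∂²psi/∂u∂v is 0, so the Hessian at any point is diag(psi_uu, psi_vv) = diag(6(-u + 1), 24(3v^2 + 8v - 4)).
At (4, -2): H = diag(-18, -192).
Both eigenvalues are negative, so H is negative definite: a local maximum.

local maximum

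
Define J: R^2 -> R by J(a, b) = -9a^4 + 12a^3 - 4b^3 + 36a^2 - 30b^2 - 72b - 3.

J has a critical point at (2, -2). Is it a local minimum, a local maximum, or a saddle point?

local maximum

The mixed partial ∂²J/∂a∂b is 0, so the Hessian at any point is diag(J_aa, J_bb) = diag(36(-3a^2 + 2a + 2), -12(2b + 5)).
At (2, -2): H = diag(-216, -12).
Both eigenvalues are negative, so H is negative definite: a local maximum.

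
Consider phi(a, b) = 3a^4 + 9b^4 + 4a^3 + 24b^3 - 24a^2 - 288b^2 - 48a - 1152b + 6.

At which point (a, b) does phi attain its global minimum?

phi(a,b) separates as P(a) + Q(b) + 6, so its minimum is min P + min Q + 6.
P'(a) = 12(a - 2)(a + 1)(a + 2) vanishes at a ∈ {-2, -1, 2}; Q'(b) = 36(b - 4)(b + 2)(b + 4) vanishes at b ∈ {-4, -2, 4}.
Local minima of P (where P''>0): P(-2)=16, P(2)=-112. Local minima of Q: Q(-4)=768, Q(4)=-5376.
So the global minimum of phi is P(2) + Q(4) + 6 = -112 − 5376 + 6 = -5482, attained at (2, 4).

(2, 4)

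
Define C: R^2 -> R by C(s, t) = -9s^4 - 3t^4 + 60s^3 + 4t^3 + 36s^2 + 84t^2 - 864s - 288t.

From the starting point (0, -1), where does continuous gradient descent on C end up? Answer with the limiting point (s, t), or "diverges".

(3, 2)

C is separable, so gradient descent decouples: s follows -∂C/∂s, t follows -∂C/∂t.
∂C/∂s = -36(s - 4)(s - 3)(s + 2); at s=0 this is -864, so s increases.
∂C/∂t = -12(t - 3)(t - 2)(t + 4); at t=-1 this is -432, so t increases.
s converges to its nearest critical value 3 (a local min of the s-part); t converges to 2. The iterate converges to (3, 2).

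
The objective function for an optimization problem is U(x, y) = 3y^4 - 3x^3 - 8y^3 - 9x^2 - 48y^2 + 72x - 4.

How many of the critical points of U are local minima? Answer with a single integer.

U separates as a function of x plus a function of y, so ∇U=0 decouples.
∂U/∂x = -9(x - 2)(x + 4) = 0 at x ∈ {-4, 2}; ∂U/∂y = 12y(y - 4)(y + 2) = 0 at y ∈ {-2, 0, 4}.
The Hessian is diagonal: diag(U_xx, U_yy). Second derivatives: U_xx(-4)=54, U_xx(2)=-54; U_yy(-2)=144, U_yy(0)=-96, U_yy(4)=288.
Local minima occur where both diagonal entries positive: (-4, -2), (-4, 4). Count: 2.

2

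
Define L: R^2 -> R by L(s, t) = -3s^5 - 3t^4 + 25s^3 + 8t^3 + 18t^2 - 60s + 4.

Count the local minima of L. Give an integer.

L separates as a function of s plus a function of t, so ∇L=0 decouples.
∂L/∂s = -15(s - 2)(s - 1)(s + 1)(s + 2) = 0 at s ∈ {-2, -1, 1, 2}; ∂L/∂t = -12t(t - 3)(t + 1) = 0 at t ∈ {-1, 0, 3}.
The Hessian is diagonal: diag(L_ss, L_tt). Second derivatives: L_ss(-2)=180, L_ss(-1)=-90, L_ss(1)=90, L_ss(2)=-180; L_tt(-1)=-48, L_tt(0)=36, L_tt(3)=-144.
Local minima occur where both diagonal entries positive: (-2, 0), (1, 0). Count: 2.

2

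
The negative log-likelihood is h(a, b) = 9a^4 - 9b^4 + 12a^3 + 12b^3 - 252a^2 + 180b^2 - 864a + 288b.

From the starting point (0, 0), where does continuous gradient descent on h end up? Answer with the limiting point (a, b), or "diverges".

h is separable, so gradient descent decouples: a follows -∂h/∂a, b follows -∂h/∂b.
∂h/∂a = 36(a - 4)(a + 2)(a + 3); at a=0 this is -864, so a increases.
∂h/∂b = -36(b - 4)(b + 1)(b + 2); at b=0 this is 288, so b decreases.
a converges to its nearest critical value 4 (a local min of the a-part); b converges to -1. The iterate converges to (4, -1).

(4, -1)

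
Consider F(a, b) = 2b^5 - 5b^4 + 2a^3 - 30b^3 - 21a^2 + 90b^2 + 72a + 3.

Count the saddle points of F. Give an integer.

4

F separates as a function of a plus a function of b, so ∇F=0 decouples.
∂F/∂a = 6(a - 4)(a - 3) = 0 at a ∈ {3, 4}; ∂F/∂b = 10b(b - 3)(b - 2)(b + 3) = 0 at b ∈ {-3, 0, 2, 3}.
The Hessian is diagonal: diag(F_aa, F_bb). Second derivatives: F_aa(3)=-6, F_aa(4)=6; F_bb(-3)=-900, F_bb(0)=180, F_bb(2)=-100, F_bb(3)=180.
Saddle points occur where the two diagonal entries have opposite signs: (3, 0), (3, 3), (4, -3), (4, 2). Count: 4.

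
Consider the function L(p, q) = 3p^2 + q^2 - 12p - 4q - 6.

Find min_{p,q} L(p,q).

L(p,q) separates as A(p) + B(q) − 6, so its minimum is min A + min B − 6.
A'(p) = 6p - 12 vanishes at p ∈ {2}; B'(q) = 2q - 4 vanishes at q ∈ {2}.
Local minima of A (where A''>0): A(2)=-12. Local minima of B: B(2)=-4.
So the global minimum of L is A(2) + B(2) − 6 = -12 − 4 − 6 = -22, attained at (2, 2).

-22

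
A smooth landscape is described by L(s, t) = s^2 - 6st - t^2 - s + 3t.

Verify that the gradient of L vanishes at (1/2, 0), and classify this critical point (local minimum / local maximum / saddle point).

∇L = (2s - 6t - 1, -6s - 2t + 3); substituting (1/2, 0) gives ∇L = (0, 0), so (1/2, 0) is indeed a critical point.
The Hessian of L is constant: H = [[2, -6], [-6, -2]].
det(H) = 2·(-2) − (-6)² = -40.
Since det(H) < 0, H is indefinite and the critical point is a saddle point.

saddle point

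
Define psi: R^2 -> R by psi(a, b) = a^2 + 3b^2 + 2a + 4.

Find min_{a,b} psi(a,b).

psi(a,b) separates as P(a) + Q(b) + 4, so its minimum is min P + min Q + 4.
P'(a) = 2a + 2 vanishes at a ∈ {-1}; Q'(b) = 6b vanishes at b ∈ {0}.
Local minima of P (where P''>0): P(-1)=-1. Local minima of Q: Q(0)=0.
So the global minimum of psi is P(-1) + Q(0) + 4 = -1 + 0 + 4 = 3, attained at (-1, 0).

3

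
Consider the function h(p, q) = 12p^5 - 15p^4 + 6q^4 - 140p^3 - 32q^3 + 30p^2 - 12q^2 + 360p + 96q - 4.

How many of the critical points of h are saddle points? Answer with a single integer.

6

h separates as a function of p plus a function of q, so ∇h=0 decouples.
∂h/∂p = 60(p - 3)(p - 1)(p + 1)(p + 2) = 0 at p ∈ {-2, -1, 1, 3}; ∂h/∂q = 24(q - 4)(q - 1)(q + 1) = 0 at q ∈ {-1, 1, 4}.
The Hessian is diagonal: diag(h_pp, h_qq). Second derivatives: h_pp(-2)=-900, h_pp(-1)=480, h_pp(1)=-720, h_pp(3)=2400; h_qq(-1)=240, h_qq(1)=-144, h_qq(4)=360.
Saddle points occur where the two diagonal entries have opposite signs: (-2, -1), (-2, 4), (-1, 1), (1, -1), (1, 4), (3, 1). Count: 6.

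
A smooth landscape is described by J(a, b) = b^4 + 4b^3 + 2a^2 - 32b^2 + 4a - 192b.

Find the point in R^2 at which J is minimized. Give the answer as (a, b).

J(a,b) separates as P(a) + Q(b), so its minimum is min P + min Q.
P'(a) = 4a + 4 vanishes at a ∈ {-1}; Q'(b) = 4(b - 4)(b + 3)(b + 4) vanishes at b ∈ {-4, -3, 4}.
Local minima of P (where P''>0): P(-1)=-2. Local minima of Q: Q(-4)=256, Q(4)=-768.
So the global minimum of J is P(-1) + Q(4) = -2 − 768 = -770, attained at (-1, 4).

(-1, 4)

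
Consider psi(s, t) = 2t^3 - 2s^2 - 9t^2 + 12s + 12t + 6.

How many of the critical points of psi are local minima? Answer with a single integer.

0

psi separates as a function of s plus a function of t, so ∇psi=0 decouples.
∂psi/∂s = -4(s - 3) = 0 at s ∈ {3}; ∂psi/∂t = 6(t - 2)(t - 1) = 0 at t ∈ {1, 2}.
The Hessian is diagonal: diag(psi_ss, psi_tt). Second derivatives: psi_ss(3)=-4; psi_tt(1)=-6, psi_tt(2)=6.
Local minima occur where both diagonal entries positive: none. Count: 0.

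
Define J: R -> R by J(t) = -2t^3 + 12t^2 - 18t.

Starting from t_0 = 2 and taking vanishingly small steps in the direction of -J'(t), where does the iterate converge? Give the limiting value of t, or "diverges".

J'(t) = -6(t - 3)(t - 1), so J'(2) = 6.
Gradient descent moves in the -J' direction, i.e. t is decreasing.
The nearest critical point in that direction is t = 1, where J'' = 12 > 0 (a local minimum). The iterate converges there.

1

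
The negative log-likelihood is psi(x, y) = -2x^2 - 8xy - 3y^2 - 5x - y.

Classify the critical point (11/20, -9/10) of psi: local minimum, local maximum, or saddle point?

The Hessian of psi is constant: H = [[-4, -8], [-8, -6]].
det(H) = (-4)·(-6) − (-8)² = -40.
Since det(H) < 0, H is indefinite and the critical point is a saddle point.

saddle point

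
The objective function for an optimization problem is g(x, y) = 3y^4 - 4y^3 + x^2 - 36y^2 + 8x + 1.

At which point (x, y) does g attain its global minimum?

(-4, 3)

g(x,y) separates as P(x) + Q(y) + 1, so its minimum is min P + min Q + 1.
P'(x) = 2x + 8 vanishes at x ∈ {-4}; Q'(y) = 12y(y - 3)(y + 2) vanishes at y ∈ {-2, 0, 3}.
Local minima of P (where P''>0): P(-4)=-16. Local minima of Q: Q(-2)=-64, Q(3)=-189.
So the global minimum of g is P(-4) + Q(3) + 1 = -16 − 189 + 1 = -204, attained at (-4, 3).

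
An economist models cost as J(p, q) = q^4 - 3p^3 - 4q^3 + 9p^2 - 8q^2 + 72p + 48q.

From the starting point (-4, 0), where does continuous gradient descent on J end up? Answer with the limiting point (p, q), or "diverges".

(-2, -2)

J is separable, so gradient descent decouples: p follows -∂J/∂p, q follows -∂J/∂q.
∂J/∂p = -9(p - 4)(p + 2); at p=-4 this is -144, so p increases.
∂J/∂q = 4(q - 3)(q - 2)(q + 2); at q=0 this is 48, so q decreases.
p converges to its nearest critical value -2 (a local min of the p-part); q converges to -2. The iterate converges to (-2, -2).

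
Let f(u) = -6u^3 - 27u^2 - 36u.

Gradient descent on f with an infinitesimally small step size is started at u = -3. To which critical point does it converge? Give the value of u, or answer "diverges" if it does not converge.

-2

f'(u) = -18(u + 1)(u + 2), so f'(-3) = -36.
Gradient descent moves in the -f' direction, i.e. u is increasing.
The nearest critical point in that direction is u = -2, where f'' = 18 > 0 (a local minimum). The iterate converges there.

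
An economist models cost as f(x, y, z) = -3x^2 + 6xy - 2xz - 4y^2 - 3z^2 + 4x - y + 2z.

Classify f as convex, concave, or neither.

concave

f is quadratic, so its Hessian is the constant matrix H = [[-6, 6, -2], [6, -8, 0], [-2, 0, -6]].
Leading principal minors: -6, 12, -40.
Signs alternate −, +, − ⇒ H ≺ 0 ⇒ concave.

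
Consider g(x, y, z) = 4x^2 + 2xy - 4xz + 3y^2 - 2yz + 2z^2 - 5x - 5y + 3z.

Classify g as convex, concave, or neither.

convex

g is quadratic, so its Hessian is the constant matrix H = [[8, 2, -4], [2, 6, -2], [-4, -2, 4]].
Leading principal minors: 8, 44, 80.
All positive ⇒ H ≻ 0 ⇒ convex.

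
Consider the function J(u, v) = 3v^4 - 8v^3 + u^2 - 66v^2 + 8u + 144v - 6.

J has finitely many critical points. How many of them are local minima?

J separates as a function of u plus a function of v, so ∇J=0 decouples.
∂J/∂u = 2(u + 4) = 0 at u ∈ {-4}; ∂J/∂v = 12(v - 4)(v - 1)(v + 3) = 0 at v ∈ {-3, 1, 4}.
The Hessian is diagonal: diag(J_uu, J_vv). Second derivatives: J_uu(-4)=2; J_vv(-3)=336, J_vv(1)=-144, J_vv(4)=252.
Local minima occur where both diagonal entries positive: (-4, -3), (-4, 4). Count: 2.

2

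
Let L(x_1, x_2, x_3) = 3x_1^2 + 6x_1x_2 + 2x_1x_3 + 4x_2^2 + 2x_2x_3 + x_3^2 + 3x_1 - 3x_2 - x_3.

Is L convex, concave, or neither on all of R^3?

L is quadratic, so its Hessian is the constant matrix H = [[6, 6, 2], [6, 8, 2], [2, 2, 2]].
Leading principal minors: 6, 12, 16.
All positive ⇒ H ≻ 0 ⇒ convex.

convex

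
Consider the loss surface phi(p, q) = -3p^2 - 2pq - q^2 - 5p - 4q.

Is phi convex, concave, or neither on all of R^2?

concave

phi is quadratic, so its Hessian is the constant matrix H = [[-6, -2], [-2, -2]].
det(H) = 8, tr(H) = -8.
det(H) > 0 and tr(H) < 0, so H is negative definite everywhere: concave.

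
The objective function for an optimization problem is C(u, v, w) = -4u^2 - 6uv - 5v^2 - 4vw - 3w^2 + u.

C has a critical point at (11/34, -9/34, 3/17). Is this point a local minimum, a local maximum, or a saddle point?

The Hessian is constant: H = [[-8, -6, 0], [-6, -10, -4], [0, -4, -6]].
Leading principal minors: Δ₁ = -8, Δ₂ = 44, Δ₃ = -136.
The minors alternate sign starting negative (−, +, −), so H is negative definite: a local maximum.

local maximum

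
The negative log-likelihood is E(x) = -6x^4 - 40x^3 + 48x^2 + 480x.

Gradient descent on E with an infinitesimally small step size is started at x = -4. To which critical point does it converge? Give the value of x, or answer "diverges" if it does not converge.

-2

E'(x) = -24(x - 2)(x + 2)(x + 5), so E'(-4) = -288.
Gradient descent moves in the -E' direction, i.e. x is increasing.
The nearest critical point in that direction is x = -2, where E'' = 288 > 0 (a local minimum). The iterate converges there.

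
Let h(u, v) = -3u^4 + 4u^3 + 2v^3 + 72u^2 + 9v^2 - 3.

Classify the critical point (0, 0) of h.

The mixed partial ∂²h/∂u∂v is 0, so the Hessian at any point is diag(h_uu, h_vv) = diag(12(-3u^2 + 2u + 12), 6(2v + 3)).
At (0, 0): H = diag(144, 18).
Both eigenvalues are positive, so H is positive definite: a local minimum.

local minimum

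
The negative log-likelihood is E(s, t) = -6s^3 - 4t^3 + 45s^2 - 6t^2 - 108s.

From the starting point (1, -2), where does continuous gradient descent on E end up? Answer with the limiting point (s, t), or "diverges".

E is separable, so gradient descent decouples: s follows -∂E/∂s, t follows -∂E/∂t.
∂E/∂s = -18(s - 3)(s - 2); at s=1 this is -36, so s increases.
∂E/∂t = -12t(t + 1); at t=-2 this is -24, so t increases.
s converges to its nearest critical value 2 (a local min of the s-part); t converges to -1. The iterate converges to (2, -1).

(2, -1)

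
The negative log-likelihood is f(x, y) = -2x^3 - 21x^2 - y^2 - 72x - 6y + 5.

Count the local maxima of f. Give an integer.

1

f separates as a function of x plus a function of y, so ∇f=0 decouples.
∂f/∂x = -6(x + 3)(x + 4) = 0 at x ∈ {-4, -3}; ∂f/∂y = -2(y + 3) = 0 at y ∈ {-3}.
The Hessian is diagonal: diag(f_xx, f_yy). Second derivatives: f_xx(-4)=6, f_xx(-3)=-6; f_yy(-3)=-2.
Local maxima occur where both diagonal entries negative: (-3, -3). Count: 1.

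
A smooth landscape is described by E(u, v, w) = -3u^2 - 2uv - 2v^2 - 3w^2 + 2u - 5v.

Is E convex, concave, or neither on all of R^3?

concave

E is quadratic, so its Hessian is the constant matrix H = [[-6, -2, 0], [-2, -4, 0], [0, 0, -6]].
Leading principal minors: -6, 20, -120.
Signs alternate −, +, − ⇒ H ≺ 0 ⇒ concave.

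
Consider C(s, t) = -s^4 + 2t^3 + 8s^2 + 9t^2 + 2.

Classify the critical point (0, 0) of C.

local minimum

The mixed partial ∂²C/∂s∂t is 0, so the Hessian at any point is diag(C_ss, C_tt) = diag(4(-3s^2 + 4), 6(2t + 3)).
At (0, 0): H = diag(16, 18).
Both eigenvalues are positive, so H is positive definite: a local minimum.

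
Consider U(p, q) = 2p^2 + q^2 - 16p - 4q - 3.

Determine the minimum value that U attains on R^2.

-39

U(p,q) separates as A(p) + B(q) − 3, so its minimum is min A + min B − 3.
A'(p) = 4p - 16 vanishes at p ∈ {4}; B'(q) = 2q - 4 vanishes at q ∈ {2}.
Local minima of A (where A''>0): A(4)=-32. Local minima of B: B(2)=-4.
So the global minimum of U is A(4) + B(2) − 3 = -32 − 4 − 3 = -39, attained at (4, 2).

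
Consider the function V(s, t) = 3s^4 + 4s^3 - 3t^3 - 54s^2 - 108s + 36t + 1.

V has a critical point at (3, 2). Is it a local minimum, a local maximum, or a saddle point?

The mixed partial ∂²V/∂s∂t is 0, so the Hessian at any point is diag(V_ss, V_tt) = diag(12(3s^2 + 2s - 9), -18t).
At (3, 2): H = diag(288, -36).
The eigenvalues have opposite signs, so H is indefinite: a saddle point.

saddle point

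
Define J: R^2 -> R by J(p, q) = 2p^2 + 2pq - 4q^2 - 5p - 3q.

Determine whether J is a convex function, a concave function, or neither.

neither

J is quadratic, so its Hessian is the constant matrix H = [[4, 2], [2, -8]].
det(H) = -36, tr(H) = -4.
det(H) < 0, so H is indefinite: neither convex nor concave.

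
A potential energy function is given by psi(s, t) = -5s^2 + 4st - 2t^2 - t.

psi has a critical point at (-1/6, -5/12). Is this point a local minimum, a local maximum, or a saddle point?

local maximum

The Hessian of psi is constant: H = [[-10, 4], [4, -4]].
det(H) = (-10)·(-4) − 4² = 24.
det(H) > 0 and tr(H) = -14 < 0, so H is negative definite and the point is a local maximum.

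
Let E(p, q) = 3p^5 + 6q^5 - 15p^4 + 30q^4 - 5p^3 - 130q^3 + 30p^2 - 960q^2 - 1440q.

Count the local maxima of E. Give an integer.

E separates as a function of p plus a function of q, so ∇E=0 decouples.
∂E/∂p = 15p(p - 4)(p - 1)(p + 1) = 0 at p ∈ {-1, 0, 1, 4}; ∂E/∂q = 30(q - 4)(q + 1)(q + 3)(q + 4) = 0 at q ∈ {-4, -3, -1, 4}.
The Hessian is diagonal: diag(E_pp, E_qq). Second derivatives: E_pp(-1)=-150, E_pp(0)=60, E_pp(1)=-90, E_pp(4)=900; E_qq(-4)=-720, E_qq(-3)=420, E_qq(-1)=-900, E_qq(4)=8400.
Local maxima occur where both diagonal entries negative: (-1, -4), (-1, -1), (1, -4), (1, -1). Count: 4.

4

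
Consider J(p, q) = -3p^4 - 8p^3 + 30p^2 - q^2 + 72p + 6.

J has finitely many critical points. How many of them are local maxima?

J separates as a function of p plus a function of q, so ∇J=0 decouples.
∂J/∂p = -12(p - 2)(p + 1)(p + 3) = 0 at p ∈ {-3, -1, 2}; ∂J/∂q = -2q = 0 at q ∈ {0}.
The Hessian is diagonal: diag(J_pp, J_qq). Second derivatives: J_pp(-3)=-120, J_pp(-1)=72, J_pp(2)=-180; J_qq(0)=-2.
Local maxima occur where both diagonal entries negative: (-3, 0), (2, 0). Count: 2.

2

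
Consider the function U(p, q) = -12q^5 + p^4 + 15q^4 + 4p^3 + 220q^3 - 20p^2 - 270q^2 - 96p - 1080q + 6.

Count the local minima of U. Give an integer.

4

U separates as a function of p plus a function of q, so ∇U=0 decouples.
∂U/∂p = 4(p - 3)(p + 2)(p + 4) = 0 at p ∈ {-4, -2, 3}; ∂U/∂q = -60(q - 3)(q - 2)(q + 1)(q + 3) = 0 at q ∈ {-3, -1, 2, 3}.
The Hessian is diagonal: diag(U_pp, U_qq). Second derivatives: U_pp(-4)=56, U_pp(-2)=-40, U_pp(3)=140; U_qq(-3)=3600, U_qq(-1)=-1440, U_qq(2)=900, U_qq(3)=-1440.
Local minima occur where both diagonal entries positive: (-4, -3), (-4, 2), (3, -3), (3, 2). Count: 4.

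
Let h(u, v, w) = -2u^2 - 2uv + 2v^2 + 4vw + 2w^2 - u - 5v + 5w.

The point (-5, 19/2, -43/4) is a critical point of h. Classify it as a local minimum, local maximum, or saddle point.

The Hessian is constant: H = [[-4, -2, 0], [-2, 4, 4], [0, 4, 4]].
Leading principal minors: Δ₁ = -4, Δ₂ = -20, Δ₃ = -16.
The minors fit neither the all-positive nor the alternating-sign pattern, so H is indefinite: a saddle point.

saddle point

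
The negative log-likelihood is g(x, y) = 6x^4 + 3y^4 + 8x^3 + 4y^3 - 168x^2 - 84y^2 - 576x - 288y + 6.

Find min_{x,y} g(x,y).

-4410

g(x,y) separates as P(x) + Q(y) + 6, so its minimum is min P + min Q + 6.
P'(x) = 24(x - 4)(x + 2)(x + 3) vanishes at x ∈ {-3, -2, 4}; Q'(y) = 12(y - 4)(y + 2)(y + 3) vanishes at y ∈ {-3, -2, 4}.
Local minima of P (where P''>0): P(-3)=486, P(4)=-2944. Local minima of Q: Q(-3)=243, Q(4)=-1472.
So the global minimum of g is P(4) + Q(4) + 6 = -2944 − 1472 + 6 = -4410, attained at (4, 4).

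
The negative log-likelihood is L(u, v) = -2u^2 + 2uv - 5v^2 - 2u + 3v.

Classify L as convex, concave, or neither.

concave

L is quadratic, so its Hessian is the constant matrix H = [[-4, 2], [2, -10]].
det(H) = 36, tr(H) = -14.
det(H) > 0 and tr(H) < 0, so H is negative definite everywhere: concave.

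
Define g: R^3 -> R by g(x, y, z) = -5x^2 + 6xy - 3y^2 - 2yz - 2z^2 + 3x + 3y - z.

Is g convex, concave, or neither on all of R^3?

concave

g is quadratic, so its Hessian is the constant matrix H = [[-10, 6, 0], [6, -6, -2], [0, -2, -4]].
Leading principal minors: -10, 24, -56.
Signs alternate −, +, − ⇒ H ≺ 0 ⇒ concave.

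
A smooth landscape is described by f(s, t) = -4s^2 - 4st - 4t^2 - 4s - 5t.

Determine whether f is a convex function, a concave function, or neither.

concave

f is quadratic, so its Hessian is the constant matrix H = [[-8, -4], [-4, -8]].
det(H) = 48, tr(H) = -16.
det(H) > 0 and tr(H) < 0, so H is negative definite everywhere: concave.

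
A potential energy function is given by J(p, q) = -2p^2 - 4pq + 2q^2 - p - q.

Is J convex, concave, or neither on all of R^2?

J is quadratic, so its Hessian is the constant matrix H = [[-4, -4], [-4, 4]].
det(H) = -32, tr(H) = 0.
det(H) < 0, so H is indefinite: neither convex nor concave.

neither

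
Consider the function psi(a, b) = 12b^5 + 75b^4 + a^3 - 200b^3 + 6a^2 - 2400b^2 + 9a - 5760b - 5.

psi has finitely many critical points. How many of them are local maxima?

psi separates as a function of a plus a function of b, so ∇psi=0 decouples.
∂psi/∂a = 3(a + 1)(a + 3) = 0 at a ∈ {-3, -1}; ∂psi/∂b = 60(b - 4)(b + 2)(b + 3)(b + 4) = 0 at b ∈ {-4, -3, -2, 4}.
The Hessian is diagonal: diag(psi_aa, psi_bb). Second derivatives: psi_aa(-3)=-6, psi_aa(-1)=6; psi_bb(-4)=-960, psi_bb(-3)=420, psi_bb(-2)=-720, psi_bb(4)=20160.
Local maxima occur where both diagonal entries negative: (-3, -4), (-3, -2). Count: 2.

2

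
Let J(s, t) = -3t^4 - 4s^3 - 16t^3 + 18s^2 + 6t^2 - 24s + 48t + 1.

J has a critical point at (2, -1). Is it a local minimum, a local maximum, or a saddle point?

saddle point

The mixed partial ∂²J/∂s∂t is 0, so the Hessian at any point is diag(J_ss, J_tt) = diag(12(-2s + 3), 12(-3t^2 - 8t + 1)).
At (2, -1): H = diag(-12, 72).
The eigenvalues have opposite signs, so H is indefinite: a saddle point.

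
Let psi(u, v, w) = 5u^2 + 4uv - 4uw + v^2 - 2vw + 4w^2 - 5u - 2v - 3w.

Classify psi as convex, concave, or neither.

convex

psi is quadratic, so its Hessian is the constant matrix H = [[10, 4, -4], [4, 2, -2], [-4, -2, 8]].
Leading principal minors: 10, 4, 24.
All positive ⇒ H ≻ 0 ⇒ convex.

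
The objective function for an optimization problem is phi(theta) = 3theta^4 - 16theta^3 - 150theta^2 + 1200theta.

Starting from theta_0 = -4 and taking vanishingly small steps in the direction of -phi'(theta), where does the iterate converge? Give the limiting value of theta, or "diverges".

phi'(theta) = 12(theta - 5)(theta - 4)(theta + 5), so phi'(-4) = 864.
Gradient descent moves in the -phi' direction, i.e. theta is decreasing.
The nearest critical point in that direction is theta = -5, where phi'' = 1080 > 0 (a local minimum). The iterate converges there.

-5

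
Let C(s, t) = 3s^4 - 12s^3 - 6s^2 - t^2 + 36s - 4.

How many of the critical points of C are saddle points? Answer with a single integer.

2

C separates as a function of s plus a function of t, so ∇C=0 decouples.
∂C/∂s = 12(s - 3)(s - 1)(s + 1) = 0 at s ∈ {-1, 1, 3}; ∂C/∂t = -2t = 0 at t ∈ {0}.
The Hessian is diagonal: diag(C_ss, C_tt). Second derivatives: C_ss(-1)=96, C_ss(1)=-48, C_ss(3)=96; C_tt(0)=-2.
Saddle points occur where the two diagonal entries have opposite signs: (-1, 0), (3, 0). Count: 2.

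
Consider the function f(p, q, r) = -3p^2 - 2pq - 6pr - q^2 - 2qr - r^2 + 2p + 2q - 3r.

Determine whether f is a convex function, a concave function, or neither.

neither

f is quadratic, so its Hessian is the constant matrix H = [[-6, -2, -6], [-2, -2, -2], [-6, -2, -2]].
Leading principal minors: -6, 8, 32.
Neither pattern holds ⇒ H is indefinite ⇒ neither convex nor concave.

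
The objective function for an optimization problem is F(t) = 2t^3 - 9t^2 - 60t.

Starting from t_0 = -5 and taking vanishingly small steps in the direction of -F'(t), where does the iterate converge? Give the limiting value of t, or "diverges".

F'(t) = 6(t - 5)(t + 2), so F'(-5) = 180.
Gradient descent moves in the -F' direction, i.e. t is decreasing.
There is no critical point below t=-5, and F' keeps the same sign, so the iterate runs off to −∞.

diverges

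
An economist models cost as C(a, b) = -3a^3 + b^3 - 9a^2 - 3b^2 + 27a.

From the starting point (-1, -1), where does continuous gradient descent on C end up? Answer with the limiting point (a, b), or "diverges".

C is separable, so gradient descent decouples: a follows -∂C/∂a, b follows -∂C/∂b.
∂C/∂a = -9(a - 1)(a + 3); at a=-1 this is 36, so a decreases.
∂C/∂b = 3b(b - 2); at b=-1 this is 9, so b decreases.
The b-coordinate has no critical point in that direction and runs off to infinity.

diverges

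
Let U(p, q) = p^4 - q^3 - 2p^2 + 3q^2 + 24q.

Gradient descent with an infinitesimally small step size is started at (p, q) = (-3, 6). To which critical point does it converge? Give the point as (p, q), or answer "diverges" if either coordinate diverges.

diverges

U is separable, so gradient descent decouples: p follows -∂U/∂p, q follows -∂U/∂q.
∂U/∂p = 4p(p - 1)(p + 1); at p=-3 this is -96, so p increases.
∂U/∂q = -3(q - 4)(q + 2); at q=6 this is -48, so q increases.
The q-coordinate has no critical point in that direction and runs off to infinity.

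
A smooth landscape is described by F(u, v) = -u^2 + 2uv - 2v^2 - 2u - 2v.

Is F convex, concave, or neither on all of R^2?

F is quadratic, so its Hessian is the constant matrix H = [[-2, 2], [2, -4]].
det(H) = 4, tr(H) = -6.
det(H) > 0 and tr(H) < 0, so H is negative definite everywhere: concave.

concave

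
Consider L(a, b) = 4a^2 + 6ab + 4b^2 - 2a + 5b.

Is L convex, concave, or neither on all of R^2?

convex

L is quadratic, so its Hessian is the constant matrix H = [[8, 6], [6, 8]].
det(H) = 28, tr(H) = 16.
det(H) > 0 and tr(H) > 0, so H is positive definite everywhere: convex.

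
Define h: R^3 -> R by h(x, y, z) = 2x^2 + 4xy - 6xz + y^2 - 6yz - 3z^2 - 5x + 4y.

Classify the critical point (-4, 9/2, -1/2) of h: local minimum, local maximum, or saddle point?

saddle point

The Hessian is constant: H = [[4, 4, -6], [4, 2, -6], [-6, -6, -6]].
Leading principal minors: Δ₁ = 4, Δ₂ = -8, Δ₃ = 120.
The minors fit neither the all-positive nor the alternating-sign pattern, so H is indefinite: a saddle point.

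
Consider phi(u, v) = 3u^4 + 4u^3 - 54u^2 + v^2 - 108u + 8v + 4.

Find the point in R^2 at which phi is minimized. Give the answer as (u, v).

(3, -4)

phi(u,v) separates as P(u) + Q(v) + 4, so its minimum is min P + min Q + 4.
P'(u) = 12(u - 3)(u + 1)(u + 3) vanishes at u ∈ {-3, -1, 3}; Q'(v) = 2v + 8 vanishes at v ∈ {-4}.
Local minima of P (where P''>0): P(-3)=-27, P(3)=-459. Local minima of Q: Q(-4)=-16.
So the global minimum of phi is P(3) + Q(-4) + 4 = -459 − 16 + 4 = -471, attained at (3, -4).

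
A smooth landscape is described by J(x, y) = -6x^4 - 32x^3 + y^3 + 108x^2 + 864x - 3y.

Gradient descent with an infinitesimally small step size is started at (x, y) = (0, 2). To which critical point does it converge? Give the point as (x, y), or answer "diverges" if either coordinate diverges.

J is separable, so gradient descent decouples: x follows -∂J/∂x, y follows -∂J/∂y.
∂J/∂x = -24(x - 3)(x + 3)(x + 4); at x=0 this is 864, so x decreases.
∂J/∂y = 3(y - 1)(y + 1); at y=2 this is 9, so y decreases.
x converges to its nearest critical value -3 (a local min of the x-part); y converges to 1. The iterate converges to (-3, 1).

(-3, 1)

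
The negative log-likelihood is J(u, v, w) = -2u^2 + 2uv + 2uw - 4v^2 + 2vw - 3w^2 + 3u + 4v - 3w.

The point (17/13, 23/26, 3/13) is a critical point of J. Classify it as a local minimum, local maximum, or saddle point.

The Hessian is constant: H = [[-4, 2, 2], [2, -8, 2], [2, 2, -6]].
Leading principal minors: Δ₁ = -4, Δ₂ = 28, Δ₃ = -104.
The minors alternate sign starting negative (−, +, −), so H is negative definite: a local maximum.

local maximum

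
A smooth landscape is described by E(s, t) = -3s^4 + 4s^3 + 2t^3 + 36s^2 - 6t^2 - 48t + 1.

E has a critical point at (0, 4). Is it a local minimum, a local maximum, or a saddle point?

local minimum

The mixed partial ∂²E/∂s∂t is 0, so the Hessian at any point is diag(E_ss, E_tt) = diag(12(-3s^2 + 2s + 6), 12(t - 1)).
At (0, 4): H = diag(72, 36).
Both eigenvalues are positive, so H is positive definite: a local minimum.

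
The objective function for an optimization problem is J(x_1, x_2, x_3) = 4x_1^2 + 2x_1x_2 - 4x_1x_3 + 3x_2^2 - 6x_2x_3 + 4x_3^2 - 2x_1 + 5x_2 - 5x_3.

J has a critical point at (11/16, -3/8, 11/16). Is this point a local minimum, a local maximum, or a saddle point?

The Hessian is constant: H = [[8, 2, -4], [2, 6, -6], [-4, -6, 8]].
Leading principal minors: Δ₁ = 8, Δ₂ = 44, Δ₃ = 64.
All leading minors are positive, so H is positive definite: a local minimum.

local minimum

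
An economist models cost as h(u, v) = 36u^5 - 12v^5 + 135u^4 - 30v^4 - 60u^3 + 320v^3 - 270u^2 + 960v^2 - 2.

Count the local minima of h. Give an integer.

4

h separates as a function of u plus a function of v, so ∇h=0 decouples.
∂h/∂u = 180u(u - 1)(u + 1)(u + 3) = 0 at u ∈ {-3, -1, 0, 1}; ∂h/∂v = -60v(v - 4)(v + 2)(v + 4) = 0 at v ∈ {-4, -2, 0, 4}.
The Hessian is diagonal: diag(h_uu, h_vv). Second derivatives: h_uu(-3)=-4320, h_uu(-1)=720, h_uu(0)=-540, h_uu(1)=1440; h_vv(-4)=3840, h_vv(-2)=-1440, h_vv(0)=1920, h_vv(4)=-11520.
Local minima occur where both diagonal entries positive: (-1, -4), (-1, 0), (1, -4), (1, 0). Count: 4.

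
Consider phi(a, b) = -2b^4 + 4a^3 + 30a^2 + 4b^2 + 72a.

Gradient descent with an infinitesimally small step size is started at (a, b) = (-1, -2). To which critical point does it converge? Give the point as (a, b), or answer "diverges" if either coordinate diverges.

phi is separable, so gradient descent decouples: a follows -∂phi/∂a, b follows -∂phi/∂b.
∂phi/∂a = 12(a + 2)(a + 3); at a=-1 this is 24, so a decreases.
∂phi/∂b = -8b(b - 1)(b + 1); at b=-2 this is 48, so b decreases.
The b-coordinate has no critical point in that direction and runs off to infinity.

diverges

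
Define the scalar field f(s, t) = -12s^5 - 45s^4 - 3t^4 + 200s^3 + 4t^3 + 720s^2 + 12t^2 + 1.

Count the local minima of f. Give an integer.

2

f separates as a function of s plus a function of t, so ∇f=0 decouples.
∂f/∂s = -60s(s - 3)(s + 2)(s + 4) = 0 at s ∈ {-4, -2, 0, 3}; ∂f/∂t = -12t(t - 2)(t + 1) = 0 at t ∈ {-1, 0, 2}.
The Hessian is diagonal: diag(f_ss, f_tt). Second derivatives: f_ss(-4)=3360, f_ss(-2)=-1200, f_ss(0)=1440, f_ss(3)=-6300; f_tt(-1)=-36, f_tt(0)=24, f_tt(2)=-72.
Local minima occur where both diagonal entries positive: (-4, 0), (0, 0). Count: 2.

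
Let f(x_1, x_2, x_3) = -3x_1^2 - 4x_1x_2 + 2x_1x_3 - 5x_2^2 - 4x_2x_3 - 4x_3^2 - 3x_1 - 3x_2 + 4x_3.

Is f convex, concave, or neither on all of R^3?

f is quadratic, so its Hessian is the constant matrix H = [[-6, -4, 2], [-4, -10, -4], [2, -4, -8]].
Leading principal minors: -6, 44, -152.
Signs alternate −, +, − ⇒ H ≺ 0 ⇒ concave.

concave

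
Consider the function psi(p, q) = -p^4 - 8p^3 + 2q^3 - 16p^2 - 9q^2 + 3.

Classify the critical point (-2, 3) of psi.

local minimum

The mixed partial ∂²psi/∂p∂q is 0, so the Hessian at any point is diag(psi_pp, psi_qq) = diag(-4(3p^2 + 12p + 8), 6(2q - 3)).
At (-2, 3): H = diag(16, 18).
Both eigenvalues are positive, so H is positive definite: a local minimum.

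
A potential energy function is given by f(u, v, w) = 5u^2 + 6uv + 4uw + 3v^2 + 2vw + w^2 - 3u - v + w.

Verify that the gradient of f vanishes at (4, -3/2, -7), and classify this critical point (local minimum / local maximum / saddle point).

∇f = (10u + 6v + 4w - 3, 6u + 6v + 2w - 1, 4u + 2v + 2w + 1); substituting (4, -3/2, -7) gives ∇f = (0, 0, 0), so (4, -3/2, -7) is indeed a critical point.
The Hessian is constant: H = [[10, 6, 4], [6, 6, 2], [4, 2, 2]].
Leading principal minors: Δ₁ = 10, Δ₂ = 24, Δ₃ = 8.
All leading minors are positive, so H is positive definite: a local minimum.

local minimum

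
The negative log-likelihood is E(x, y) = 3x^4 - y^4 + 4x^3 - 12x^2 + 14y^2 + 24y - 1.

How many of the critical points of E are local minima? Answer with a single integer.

E separates as a function of x plus a function of y, so ∇E=0 decouples.
∂E/∂x = 12x(x - 1)(x + 2) = 0 at x ∈ {-2, 0, 1}; ∂E/∂y = -4(y - 3)(y + 1)(y + 2) = 0 at y ∈ {-2, -1, 3}.
The Hessian is diagonal: diag(E_xx, E_yy). Second derivatives: E_xx(-2)=72, E_xx(0)=-24, E_xx(1)=36; E_yy(-2)=-20, E_yy(-1)=16, E_yy(3)=-80.
Local minima occur where both diagonal entries positive: (-2, -1), (1, -1). Count: 2.

2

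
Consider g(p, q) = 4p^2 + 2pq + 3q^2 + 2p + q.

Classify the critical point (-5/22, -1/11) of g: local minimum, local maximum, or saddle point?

The Hessian of g is constant: H = [[8, 2], [2, 6]].
det(H) = 8·6 − 2² = 44.
det(H) > 0 and tr(H) = 14 > 0, so H is positive definite and the point is a local minimum.

local minimum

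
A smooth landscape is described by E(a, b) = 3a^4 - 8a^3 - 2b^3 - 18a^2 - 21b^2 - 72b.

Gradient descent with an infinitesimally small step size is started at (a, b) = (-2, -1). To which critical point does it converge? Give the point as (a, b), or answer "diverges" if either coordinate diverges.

E is separable, so gradient descent decouples: a follows -∂E/∂a, b follows -∂E/∂b.
∂E/∂a = 12a(a - 3)(a + 1); at a=-2 this is -120, so a increases.
∂E/∂b = -6(b + 3)(b + 4); at b=-1 this is -36, so b increases.
The b-coordinate has no critical point in that direction and runs off to infinity.

diverges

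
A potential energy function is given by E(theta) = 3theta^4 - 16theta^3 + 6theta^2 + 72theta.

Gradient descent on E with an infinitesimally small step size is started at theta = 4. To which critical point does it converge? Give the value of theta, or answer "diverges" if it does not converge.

3

E'(theta) = 12(theta - 3)(theta - 2)(theta + 1), so E'(4) = 120.
Gradient descent moves in the -E' direction, i.e. theta is decreasing.
The nearest critical point in that direction is theta = 3, where E'' = 48 > 0 (a local minimum). The iterate converges there.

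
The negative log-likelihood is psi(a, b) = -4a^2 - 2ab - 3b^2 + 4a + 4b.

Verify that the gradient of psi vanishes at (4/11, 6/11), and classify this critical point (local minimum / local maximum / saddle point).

∇psi = (-8a - 2b + 4, -2a - 6b + 4); substituting (4/11, 6/11) gives ∇psi = (0, 0), so (4/11, 6/11) is indeed a critical point.
The Hessian of psi is constant: H = [[-8, -2], [-2, -6]].
det(H) = (-8)·(-6) − (-2)² = 44.
det(H) > 0 and tr(H) = -14 < 0, so H is negative definite and the point is a local maximum.

local maximum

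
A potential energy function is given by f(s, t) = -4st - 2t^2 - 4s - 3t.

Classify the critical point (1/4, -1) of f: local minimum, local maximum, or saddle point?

The Hessian of f is constant: H = [[0, -4], [-4, -4]].
det(H) = 0·(-4) − (-4)² = -16.
Since det(H) < 0, H is indefinite and the critical point is a saddle point.

saddle point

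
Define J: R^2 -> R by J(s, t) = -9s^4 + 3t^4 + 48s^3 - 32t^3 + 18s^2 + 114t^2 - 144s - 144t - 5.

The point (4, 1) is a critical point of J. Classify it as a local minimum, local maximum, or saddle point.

saddle point

The mixed partial ∂²J/∂s∂t is 0, so the Hessian at any point is diag(J_ss, J_tt) = diag(36(-3s^2 + 8s + 1), 12(3t^2 - 16t + 19)).
At (4, 1): H = diag(-540, 72).
The eigenvalues have opposite signs, so H is indefinite: a saddle point.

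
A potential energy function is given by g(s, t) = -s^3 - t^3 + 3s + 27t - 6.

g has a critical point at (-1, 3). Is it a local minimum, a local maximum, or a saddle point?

The mixed partial ∂²g/∂s∂t is 0, so the Hessian at any point is diag(g_ss, g_tt) = diag(-6s, -6t).
At (-1, 3): H = diag(6, -18).
The eigenvalues have opposite signs, so H is indefinite: a saddle point.

saddle point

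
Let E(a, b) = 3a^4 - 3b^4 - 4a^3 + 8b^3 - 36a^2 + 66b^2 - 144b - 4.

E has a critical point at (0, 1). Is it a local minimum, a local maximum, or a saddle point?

saddle point

The mixed partial ∂²E/∂a∂b is 0, so the Hessian at any point is diag(E_aa, E_bb) = diag(12(3a^2 - 2a - 6), 12(-3b^2 + 4b + 11)).
At (0, 1): H = diag(-72, 144).
The eigenvalues have opposite signs, so H is indefinite: a saddle point.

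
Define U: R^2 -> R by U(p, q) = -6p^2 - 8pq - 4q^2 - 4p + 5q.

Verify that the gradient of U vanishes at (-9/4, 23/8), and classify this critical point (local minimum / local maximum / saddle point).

∇U = (-12p - 8q - 4, -8p - 8q + 5); substituting (-9/4, 23/8) gives ∇U = (0, 0), so (-9/4, 23/8) is indeed a critical point.
The Hessian of U is constant: H = [[-12, -8], [-8, -8]].
det(H) = (-12)·(-8) − (-8)² = 32.
det(H) > 0 and tr(H) = -20 < 0, so H is negative definite and the point is a local maximum.

local maximum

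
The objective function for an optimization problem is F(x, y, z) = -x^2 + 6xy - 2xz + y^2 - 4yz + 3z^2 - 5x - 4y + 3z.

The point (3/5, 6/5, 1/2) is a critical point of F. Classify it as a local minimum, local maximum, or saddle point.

saddle point

The Hessian is constant: H = [[-2, 6, -2], [6, 2, -4], [-2, -4, 6]].
Leading principal minors: Δ₁ = -2, Δ₂ = -40, Δ₃ = -120.
The minors fit neither the all-positive nor the alternating-sign pattern, so H is indefinite: a saddle point.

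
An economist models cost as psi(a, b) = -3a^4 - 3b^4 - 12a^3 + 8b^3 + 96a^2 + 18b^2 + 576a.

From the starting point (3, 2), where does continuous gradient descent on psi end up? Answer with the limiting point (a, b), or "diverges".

psi is separable, so gradient descent decouples: a follows -∂psi/∂a, b follows -∂psi/∂b.
∂psi/∂a = -12(a - 4)(a + 3)(a + 4); at a=3 this is 504, so a decreases.
∂psi/∂b = -12b(b - 3)(b + 1); at b=2 this is 72, so b decreases.
a converges to its nearest critical value -3 (a local min of the a-part); b converges to 0. The iterate converges to (-3, 0).

(-3, 0)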